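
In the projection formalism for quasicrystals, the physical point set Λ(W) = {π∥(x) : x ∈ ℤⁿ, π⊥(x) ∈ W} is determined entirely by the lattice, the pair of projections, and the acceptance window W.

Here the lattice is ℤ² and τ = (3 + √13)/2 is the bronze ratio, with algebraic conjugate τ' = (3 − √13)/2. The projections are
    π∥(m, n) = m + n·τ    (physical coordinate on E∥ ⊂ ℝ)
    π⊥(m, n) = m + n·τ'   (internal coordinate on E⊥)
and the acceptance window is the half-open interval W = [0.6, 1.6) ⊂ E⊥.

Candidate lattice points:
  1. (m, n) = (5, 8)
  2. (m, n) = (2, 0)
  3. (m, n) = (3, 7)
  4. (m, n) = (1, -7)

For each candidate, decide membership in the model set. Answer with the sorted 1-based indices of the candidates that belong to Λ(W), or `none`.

Compute τ' = (3−√13)/2 = -0.302776, so π⊥(m,n) = m -0.302776·n.
candidate 1: (m,n)=(5,8) → π∥ = 5+8·τ ≈ 31.422205, π⊥ = 5+8·τ' ≈ 2.577795 ∉ [0.6, 1.6) ⇒ out
candidate 2: (m,n)=(2,0) → π∥ = 2+0·τ ≈ 2.000000, π⊥ = 2+0·τ' ≈ 2.000000 ∉ [0.6, 1.6) ⇒ out
candidate 3: (m,n)=(3,7) → π∥ = 3+7·τ ≈ 26.119429, π⊥ = 3+7·τ' ≈ 0.880571 ∈ [0.6, 1.6) ⇒ IN Λ
candidate 4: (m,n)=(1,-7) → π∥ = 1-7·τ ≈ -22.119429, π⊥ = 1-7·τ' ≈ 3.119429 ∉ [0.6, 1.6) ⇒ out

3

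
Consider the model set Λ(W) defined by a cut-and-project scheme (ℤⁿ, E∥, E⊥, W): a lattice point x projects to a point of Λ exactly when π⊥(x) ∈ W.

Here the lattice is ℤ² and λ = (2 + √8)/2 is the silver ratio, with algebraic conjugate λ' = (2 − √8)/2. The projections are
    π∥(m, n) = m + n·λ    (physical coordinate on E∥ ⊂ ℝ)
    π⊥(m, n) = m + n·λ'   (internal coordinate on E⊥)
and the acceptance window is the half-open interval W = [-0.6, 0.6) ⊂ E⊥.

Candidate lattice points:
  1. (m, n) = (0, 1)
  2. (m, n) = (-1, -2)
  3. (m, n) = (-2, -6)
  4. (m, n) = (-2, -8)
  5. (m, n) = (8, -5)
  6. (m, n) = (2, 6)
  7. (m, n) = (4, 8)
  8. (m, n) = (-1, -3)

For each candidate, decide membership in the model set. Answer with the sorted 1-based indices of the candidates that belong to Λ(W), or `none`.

λ' = (2−√8)/2 ≈ -0.4142.
#1 (0,1): internal coord 0 + (1)·λ' = -0.4142; -0.4142 ∈ [-0.6, 0.6) → IN Λ
#2 (-1,-2): internal coord -1 + (-2)·λ' = -0.1716; -0.1716 ∈ [-0.6, 0.6) → IN Λ
#3 (-2,-6): internal coord -2 + (-6)·λ' = +0.4853; +0.4853 ∈ [-0.6, 0.6) → IN Λ
#4 (-2,-8): internal coord -2 + (-8)·λ' = +1.3137; +1.3137 ∉ [-0.6, 0.6) → out
#5 (8,-5): internal coord 8 + (-5)·λ' = +10.0711; +10.0711 ∉ [-0.6, 0.6) → out
#6 (2,6): internal coord 2 + (6)·λ' = -0.4853; -0.4853 ∈ [-0.6, 0.6) → IN Λ
#7 (4,8): internal coord 4 + (8)·λ' = +0.6863; +0.6863 ∉ [-0.6, 0.6) → out
#8 (-1,-3): internal coord -1 + (-3)·λ' = +0.2426; +0.2426 ∈ [-0.6, 0.6) → IN Λ

1, 2, 3, 6, 8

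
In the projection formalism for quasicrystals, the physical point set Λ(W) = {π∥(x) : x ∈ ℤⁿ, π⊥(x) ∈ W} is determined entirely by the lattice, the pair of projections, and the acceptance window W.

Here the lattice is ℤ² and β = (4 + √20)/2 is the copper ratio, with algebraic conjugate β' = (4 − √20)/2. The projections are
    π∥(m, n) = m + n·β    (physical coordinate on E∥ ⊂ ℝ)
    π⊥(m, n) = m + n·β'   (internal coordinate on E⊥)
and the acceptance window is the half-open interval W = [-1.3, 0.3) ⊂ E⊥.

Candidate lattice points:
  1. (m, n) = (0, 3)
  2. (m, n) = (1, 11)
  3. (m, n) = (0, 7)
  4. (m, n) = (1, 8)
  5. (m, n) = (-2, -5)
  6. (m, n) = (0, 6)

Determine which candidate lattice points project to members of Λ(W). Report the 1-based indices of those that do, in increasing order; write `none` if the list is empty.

Compute β' = (4−√20)/2 = -0.236068, so π⊥(m,n) = m -0.236068·n.
candidate 1: (m,n)=(0,3) → π∥ = 0+3·β ≈ 12.708204, π⊥ = 0+3·β' ≈ -0.708204 ∈ [-1.3, 0.3) ⇒ IN Λ
candidate 2: (m,n)=(1,11) → π∥ = 1+11·β ≈ 47.596748, π⊥ = 1+11·β' ≈ -1.596748 ∉ [-1.3, 0.3) ⇒ out
candidate 3: (m,n)=(0,7) → π∥ = 0+7·β ≈ 29.652476, π⊥ = 0+7·β' ≈ -1.652476 ∉ [-1.3, 0.3) ⇒ out
candidate 4: (m,n)=(1,8) → π∥ = 1+8·β ≈ 34.888544, π⊥ = 1+8·β' ≈ -0.888544 ∈ [-1.3, 0.3) ⇒ IN Λ
candidate 5: (m,n)=(-2,-5) → π∥ = -2-5·β ≈ -23.180340, π⊥ = -2-5·β' ≈ -0.819660 ∈ [-1.3, 0.3) ⇒ IN Λ
candidate 6: (m,n)=(0,6) → π∥ = 0+6·β ≈ 25.416408, π⊥ = 0+6·β' ≈ -1.416408 ∉ [-1.3, 0.3) ⇒ out

1, 4, 5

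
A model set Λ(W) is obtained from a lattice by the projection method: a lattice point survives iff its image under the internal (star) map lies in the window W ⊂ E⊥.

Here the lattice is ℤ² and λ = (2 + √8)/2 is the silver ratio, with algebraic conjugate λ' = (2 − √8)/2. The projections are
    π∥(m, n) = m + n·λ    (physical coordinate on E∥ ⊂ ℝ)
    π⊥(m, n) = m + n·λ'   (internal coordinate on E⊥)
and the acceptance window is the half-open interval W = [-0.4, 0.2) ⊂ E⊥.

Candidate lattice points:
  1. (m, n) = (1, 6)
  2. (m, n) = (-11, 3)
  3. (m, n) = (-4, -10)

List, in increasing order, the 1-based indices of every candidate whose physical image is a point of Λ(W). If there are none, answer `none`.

Numerically λ ≈ 2.414214 and λ' = −1/λ ≈ -0.414214.
[1] lift (1,6): star map gives -1.485281; window check -0.4 ≤ -1.485281 < 0.2 is false → out
[2] lift (-11,3): star map gives -12.242641; window check -0.4 ≤ -12.242641 < 0.2 is false → out
[3] lift (-4,-10): star map gives 0.142136; window check -0.4 ≤ 0.142136 < 0.2 is true → IN Λ

3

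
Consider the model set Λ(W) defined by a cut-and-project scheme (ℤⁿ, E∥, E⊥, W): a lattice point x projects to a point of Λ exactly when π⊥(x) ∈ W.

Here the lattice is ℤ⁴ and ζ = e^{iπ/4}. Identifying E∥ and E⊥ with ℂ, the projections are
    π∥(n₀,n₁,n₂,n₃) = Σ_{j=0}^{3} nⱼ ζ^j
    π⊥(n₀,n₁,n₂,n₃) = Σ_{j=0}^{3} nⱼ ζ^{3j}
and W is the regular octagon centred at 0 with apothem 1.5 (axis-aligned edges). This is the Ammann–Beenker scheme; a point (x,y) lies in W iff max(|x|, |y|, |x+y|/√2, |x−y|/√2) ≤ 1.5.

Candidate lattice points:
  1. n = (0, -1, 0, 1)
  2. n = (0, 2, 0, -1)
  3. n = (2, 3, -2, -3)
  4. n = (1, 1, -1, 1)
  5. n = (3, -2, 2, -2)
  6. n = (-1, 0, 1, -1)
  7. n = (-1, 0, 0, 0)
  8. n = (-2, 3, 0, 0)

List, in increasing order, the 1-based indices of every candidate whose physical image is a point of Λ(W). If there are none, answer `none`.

1, 7

π⊥(n) = n₀ + n₁ζ³ + n₂ζ⁶ + n₃ζ⁹ where ζ = e^{iπ/4}.
#1 (0, -1, 0, 1): internal (1.4142, 0.0000); octagon support 1.4142 vs apothem 1.5 → ∈ W
#2 (0, 2, 0, -1): internal (-2.1213, 0.7071); octagon support 2.1213 vs apothem 1.5 → ∉ W
#3 (2, 3, -2, -3): internal (-2.2426, 2.0000); octagon support 3.0000 vs apothem 1.5 → ∉ W
#4 (1, 1, -1, 1): internal (1.0000, 2.4142); octagon support 2.4142 vs apothem 1.5 → ∉ W
#5 (3, -2, 2, -2): internal (3.0000, -4.8284); octagon support 5.5355 vs apothem 1.5 → ∉ W
#6 (-1, 0, 1, -1): internal (-1.7071, -1.7071); octagon support 2.4142 vs apothem 1.5 → ∉ W
#7 (-1, 0, 0, 0): internal (-1.0000, 0.0000); octagon support 1.0000 vs apothem 1.5 → ∈ W
#8 (-2, 3, 0, 0): internal (-4.1213, 2.1213); octagon support 4.4142 vs apothem 1.5 → ∉ W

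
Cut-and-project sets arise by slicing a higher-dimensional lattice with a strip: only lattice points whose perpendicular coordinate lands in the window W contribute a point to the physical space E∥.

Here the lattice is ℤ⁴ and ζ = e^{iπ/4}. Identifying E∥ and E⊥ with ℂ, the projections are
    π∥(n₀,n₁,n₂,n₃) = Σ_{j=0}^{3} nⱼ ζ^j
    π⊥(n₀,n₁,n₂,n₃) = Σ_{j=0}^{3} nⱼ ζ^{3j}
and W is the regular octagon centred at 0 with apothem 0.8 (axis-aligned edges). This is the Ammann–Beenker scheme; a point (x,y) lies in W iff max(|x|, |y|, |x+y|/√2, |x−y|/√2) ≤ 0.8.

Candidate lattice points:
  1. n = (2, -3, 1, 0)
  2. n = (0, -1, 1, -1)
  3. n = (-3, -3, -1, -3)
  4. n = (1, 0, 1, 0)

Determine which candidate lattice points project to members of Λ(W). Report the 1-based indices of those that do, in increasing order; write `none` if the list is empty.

none

Internal map: ζ^{3j} for j=0..3 gives (1,0), (−√2/2,√2/2), (0,−1), (√2/2,√2/2).
#1 (2, -3, 1, 0): internal (4.121320, -3.121320); octagon support 5.121320 vs apothem 0.8 → ∉ W
#2 (0, -1, 1, -1): internal (0.000000, -2.414214); octagon support 2.414214 vs apothem 0.8 → ∉ W
#3 (-3, -3, -1, -3): internal (-3.000000, -3.242641); octagon support 4.414214 vs apothem 0.8 → ∉ W
#4 (1, 0, 1, 0): internal (1.000000, -1.000000); octagon support 1.414214 vs apothem 0.8 → ∉ W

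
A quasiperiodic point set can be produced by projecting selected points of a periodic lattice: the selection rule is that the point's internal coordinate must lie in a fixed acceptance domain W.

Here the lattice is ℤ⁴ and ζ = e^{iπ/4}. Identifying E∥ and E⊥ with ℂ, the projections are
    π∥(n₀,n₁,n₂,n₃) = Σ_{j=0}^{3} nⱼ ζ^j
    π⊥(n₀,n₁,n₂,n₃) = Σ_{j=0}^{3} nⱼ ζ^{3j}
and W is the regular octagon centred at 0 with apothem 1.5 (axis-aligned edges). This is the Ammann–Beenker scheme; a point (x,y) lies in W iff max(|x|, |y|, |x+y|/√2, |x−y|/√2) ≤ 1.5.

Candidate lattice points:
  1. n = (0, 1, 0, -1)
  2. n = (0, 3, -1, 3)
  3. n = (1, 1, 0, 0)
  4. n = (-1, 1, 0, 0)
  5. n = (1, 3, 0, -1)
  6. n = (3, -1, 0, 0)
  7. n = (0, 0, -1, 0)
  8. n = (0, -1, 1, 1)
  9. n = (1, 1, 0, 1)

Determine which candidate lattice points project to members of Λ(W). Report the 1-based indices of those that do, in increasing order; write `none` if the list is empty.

1, 3, 7

With ζ = e^{iπ/4} the internal vectors are ζ^0,ζ^3,ζ^6,ζ^9.
candidate 1: n = (0, 1, 0, -1) → π⊥ ≈ (-1.4142, +0.0000); max(|x|,|y|,|x±y|/√2) = 1.4142 ≤ 1.5 ⇒ ∈ W
candidate 2: n = (0, 3, -1, 3) → π⊥ ≈ (+0.0000, +5.2426); max(|x|,|y|,|x±y|/√2) = 5.2426 > 1.5 ⇒ ∉ W
candidate 3: n = (1, 1, 0, 0) → π⊥ ≈ (+0.2929, +0.7071); max(|x|,|y|,|x±y|/√2) = 0.7071 ≤ 1.5 ⇒ ∈ W
candidate 4: n = (-1, 1, 0, 0) → π⊥ ≈ (-1.7071, +0.7071); max(|x|,|y|,|x±y|/√2) = 1.7071 > 1.5 ⇒ ∉ W
candidate 5: n = (1, 3, 0, -1) → π⊥ ≈ (-1.8284, +1.4142); max(|x|,|y|,|x±y|/√2) = 2.2929 > 1.5 ⇒ ∉ W
candidate 6: n = (3, -1, 0, 0) → π⊥ ≈ (+3.7071, -0.7071); max(|x|,|y|,|x±y|/√2) = 3.7071 > 1.5 ⇒ ∉ W
candidate 7: n = (0, 0, -1, 0) → π⊥ ≈ (+0.0000, +1.0000); max(|x|,|y|,|x±y|/√2) = 1.0000 ≤ 1.5 ⇒ ∈ W
candidate 8: n = (0, -1, 1, 1) → π⊥ ≈ (+1.4142, -1.0000); max(|x|,|y|,|x±y|/√2) = 1.7071 > 1.5 ⇒ ∉ W
candidate 9: n = (1, 1, 0, 1) → π⊥ ≈ (+1.0000, +1.4142); max(|x|,|y|,|x±y|/√2) = 1.7071 > 1.5 ⇒ ∉ W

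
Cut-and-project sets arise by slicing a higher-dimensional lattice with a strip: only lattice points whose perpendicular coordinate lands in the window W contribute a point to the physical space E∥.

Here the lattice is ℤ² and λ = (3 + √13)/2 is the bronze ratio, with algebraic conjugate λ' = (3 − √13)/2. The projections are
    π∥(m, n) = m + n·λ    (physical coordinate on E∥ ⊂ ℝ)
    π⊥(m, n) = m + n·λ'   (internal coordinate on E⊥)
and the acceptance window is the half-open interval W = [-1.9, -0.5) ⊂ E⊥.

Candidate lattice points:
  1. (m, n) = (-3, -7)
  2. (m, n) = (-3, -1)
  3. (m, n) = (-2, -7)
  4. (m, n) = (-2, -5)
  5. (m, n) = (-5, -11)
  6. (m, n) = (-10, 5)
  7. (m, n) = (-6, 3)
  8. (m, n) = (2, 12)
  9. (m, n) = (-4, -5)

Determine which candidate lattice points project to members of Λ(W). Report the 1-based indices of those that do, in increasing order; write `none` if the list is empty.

λ' = (3−√13)/2 ≈ -0.30278.
[1] lift (-3,-7): star map gives -0.88057; window check -1.9 ≤ -0.88057 < -0.5 is true → IN Λ
[2] lift (-3,-1): star map gives -2.69722; window check -1.9 ≤ -2.69722 < -0.5 is false → out
[3] lift (-2,-7): star map gives 0.11943; window check -1.9 ≤ 0.11943 < -0.5 is false → out
[4] lift (-2,-5): star map gives -0.48612; window check -1.9 ≤ -0.48612 < -0.5 is false → out
[5] lift (-5,-11): star map gives -1.66947; window check -1.9 ≤ -1.66947 < -0.5 is true → IN Λ
[6] lift (-10,5): star map gives -11.51388; window check -1.9 ≤ -11.51388 < -0.5 is false → out
[7] lift (-6,3): star map gives -6.90833; window check -1.9 ≤ -6.90833 < -0.5 is false → out
[8] lift (2,12): star map gives -1.63331; window check -1.9 ≤ -1.63331 < -0.5 is true → IN Λ
[9] lift (-4,-5): star map gives -2.48612; window check -1.9 ≤ -2.48612 < -0.5 is false → out

1, 5, 8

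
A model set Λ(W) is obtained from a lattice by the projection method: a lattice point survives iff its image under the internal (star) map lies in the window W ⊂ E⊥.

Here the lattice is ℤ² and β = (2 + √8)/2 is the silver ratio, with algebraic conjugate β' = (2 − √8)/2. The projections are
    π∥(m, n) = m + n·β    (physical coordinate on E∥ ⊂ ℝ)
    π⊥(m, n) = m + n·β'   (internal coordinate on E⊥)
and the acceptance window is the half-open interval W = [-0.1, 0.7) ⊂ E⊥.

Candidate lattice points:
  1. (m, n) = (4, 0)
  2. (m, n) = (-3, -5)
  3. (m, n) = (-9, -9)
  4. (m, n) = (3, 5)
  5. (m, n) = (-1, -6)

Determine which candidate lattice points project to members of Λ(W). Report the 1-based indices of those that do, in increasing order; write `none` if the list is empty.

none

Compute β' = (2−√8)/2 = -0.414214, so π⊥(m,n) = m -0.414214·n.
#1 (4,0): internal coord 4 + (0)·β' = +4.000000; +4.000000 ∉ [-0.1, 0.7) → out
#2 (-3,-5): internal coord -3 + (-5)·β' = -0.928932; -0.928932 ∉ [-0.1, 0.7) → out
#3 (-9,-9): internal coord -9 + (-9)·β' = -5.272078; -5.272078 ∉ [-0.1, 0.7) → out
#4 (3,5): internal coord 3 + (5)·β' = +0.928932; +0.928932 ∉ [-0.1, 0.7) → out
#5 (-1,-6): internal coord -1 + (-6)·β' = +1.485281; +1.485281 ∉ [-0.1, 0.7) → out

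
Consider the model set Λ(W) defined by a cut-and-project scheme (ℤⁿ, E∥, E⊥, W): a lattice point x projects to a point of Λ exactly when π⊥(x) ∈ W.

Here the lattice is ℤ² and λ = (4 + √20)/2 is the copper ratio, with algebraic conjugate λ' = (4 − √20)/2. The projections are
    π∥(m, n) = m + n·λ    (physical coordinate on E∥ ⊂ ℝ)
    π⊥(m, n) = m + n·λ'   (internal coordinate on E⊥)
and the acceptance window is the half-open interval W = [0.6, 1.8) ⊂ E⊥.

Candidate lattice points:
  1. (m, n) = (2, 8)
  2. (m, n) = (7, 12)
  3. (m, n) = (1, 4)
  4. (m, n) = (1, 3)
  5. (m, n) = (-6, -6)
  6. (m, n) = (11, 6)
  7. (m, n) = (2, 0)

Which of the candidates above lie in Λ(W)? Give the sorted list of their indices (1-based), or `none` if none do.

none

λ' = (4−√20)/2 ≈ -0.2361.
[1] lift (2,8): star map gives 0.1115; window check 0.6 ≤ 0.1115 < 1.8 is false → out
[2] lift (7,12): star map gives 4.1672; window check 0.6 ≤ 4.1672 < 1.8 is false → out
[3] lift (1,4): star map gives 0.0557; window check 0.6 ≤ 0.0557 < 1.8 is false → out
[4] lift (1,3): star map gives 0.2918; window check 0.6 ≤ 0.2918 < 1.8 is false → out
[5] lift (-6,-6): star map gives -4.5836; window check 0.6 ≤ -4.5836 < 1.8 is false → out
[6] lift (11,6): star map gives 9.5836; window check 0.6 ≤ 9.5836 < 1.8 is false → out
[7] lift (2,0): star map gives 2.0000; window check 0.6 ≤ 2.0000 < 1.8 is false → out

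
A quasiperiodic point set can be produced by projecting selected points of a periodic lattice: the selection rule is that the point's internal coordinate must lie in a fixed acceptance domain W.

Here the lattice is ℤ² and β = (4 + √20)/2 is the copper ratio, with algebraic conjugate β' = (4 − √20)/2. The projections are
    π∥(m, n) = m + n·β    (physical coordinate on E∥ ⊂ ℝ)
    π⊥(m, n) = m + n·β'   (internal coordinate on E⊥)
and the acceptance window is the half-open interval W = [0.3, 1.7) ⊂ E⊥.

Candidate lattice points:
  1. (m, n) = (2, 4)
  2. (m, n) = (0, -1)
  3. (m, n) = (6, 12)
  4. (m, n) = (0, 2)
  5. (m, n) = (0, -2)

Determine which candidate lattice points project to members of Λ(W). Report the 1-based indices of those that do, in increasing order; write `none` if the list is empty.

β' = (4−√20)/2 ≈ -0.236068.
#1 (2,4): internal coord 2 + (4)·β' = +1.055728; +1.055728 ∈ [0.3, 1.7) → IN Λ
#2 (0,-1): internal coord 0 + (-1)·β' = +0.236068; +0.236068 ∉ [0.3, 1.7) → out
#3 (6,12): internal coord 6 + (12)·β' = +3.167184; +3.167184 ∉ [0.3, 1.7) → out
#4 (0,2): internal coord 0 + (2)·β' = -0.472136; -0.472136 ∉ [0.3, 1.7) → out
#5 (0,-2): internal coord 0 + (-2)·β' = +0.472136; +0.472136 ∈ [0.3, 1.7) → IN Λ

1, 5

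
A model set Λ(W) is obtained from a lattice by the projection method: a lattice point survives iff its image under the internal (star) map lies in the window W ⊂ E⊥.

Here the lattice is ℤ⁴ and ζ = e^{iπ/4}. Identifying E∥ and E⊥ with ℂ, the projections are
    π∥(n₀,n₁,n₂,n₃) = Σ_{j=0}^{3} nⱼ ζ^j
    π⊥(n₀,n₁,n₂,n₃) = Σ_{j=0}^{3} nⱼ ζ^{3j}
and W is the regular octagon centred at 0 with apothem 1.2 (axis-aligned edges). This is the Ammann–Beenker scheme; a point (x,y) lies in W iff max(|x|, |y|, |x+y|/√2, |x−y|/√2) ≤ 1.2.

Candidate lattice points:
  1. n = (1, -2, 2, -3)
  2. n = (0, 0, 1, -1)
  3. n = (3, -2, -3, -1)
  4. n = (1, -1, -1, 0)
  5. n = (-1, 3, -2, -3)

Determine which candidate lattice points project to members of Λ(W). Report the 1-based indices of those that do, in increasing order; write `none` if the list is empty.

π⊥(n) = n₀ + n₁ζ³ + n₂ζ⁶ + n₃ζ⁹ where ζ = e^{iπ/4}.
candidate 1: n = (1, -2, 2, -3) → π⊥ ≈ (+0.2929, -5.5355); max(|x|,|y|,|x±y|/√2) = 5.5355 > 1.2 ⇒ ∉ W
candidate 2: n = (0, 0, 1, -1) → π⊥ ≈ (-0.7071, -1.7071); max(|x|,|y|,|x±y|/√2) = 1.7071 > 1.2 ⇒ ∉ W
candidate 3: n = (3, -2, -3, -1) → π⊥ ≈ (+3.7071, +0.8787); max(|x|,|y|,|x±y|/√2) = 3.7071 > 1.2 ⇒ ∉ W
candidate 4: n = (1, -1, -1, 0) → π⊥ ≈ (+1.7071, +0.2929); max(|x|,|y|,|x±y|/√2) = 1.7071 > 1.2 ⇒ ∉ W
candidate 5: n = (-1, 3, -2, -3) → π⊥ ≈ (-5.2426, +2.0000); max(|x|,|y|,|x±y|/√2) = 5.2426 > 1.2 ⇒ ∉ W

none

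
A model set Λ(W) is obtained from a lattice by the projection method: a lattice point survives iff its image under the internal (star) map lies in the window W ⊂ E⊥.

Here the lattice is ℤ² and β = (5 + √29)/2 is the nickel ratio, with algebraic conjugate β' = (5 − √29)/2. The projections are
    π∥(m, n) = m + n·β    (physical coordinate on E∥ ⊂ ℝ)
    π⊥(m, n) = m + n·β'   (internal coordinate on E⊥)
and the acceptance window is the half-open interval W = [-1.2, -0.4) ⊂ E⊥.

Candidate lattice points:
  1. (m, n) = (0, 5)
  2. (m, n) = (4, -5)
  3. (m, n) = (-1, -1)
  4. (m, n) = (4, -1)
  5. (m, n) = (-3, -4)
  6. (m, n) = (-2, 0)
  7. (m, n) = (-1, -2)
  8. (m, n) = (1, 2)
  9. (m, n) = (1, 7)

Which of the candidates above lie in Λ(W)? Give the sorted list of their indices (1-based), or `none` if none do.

1, 3, 7

β' = (5−√29)/2 ≈ -0.192582.
[1] lift (0,5): star map gives -0.962912; window check -1.2 ≤ -0.962912 < -0.4 is true → IN Λ
[2] lift (4,-5): star map gives 4.962912; window check -1.2 ≤ 4.962912 < -0.4 is false → out
[3] lift (-1,-1): star map gives -0.807418; window check -1.2 ≤ -0.807418 < -0.4 is true → IN Λ
[4] lift (4,-1): star map gives 4.192582; window check -1.2 ≤ 4.192582 < -0.4 is false → out
[5] lift (-3,-4): star map gives -2.229670; window check -1.2 ≤ -2.229670 < -0.4 is false → out
[6] lift (-2,0): star map gives -2.000000; window check -1.2 ≤ -2.000000 < -0.4 is false → out
[7] lift (-1,-2): star map gives -0.614835; window check -1.2 ≤ -0.614835 < -0.4 is true → IN Λ
[8] lift (1,2): star map gives 0.614835; window check -1.2 ≤ 0.614835 < -0.4 is false → out
[9] lift (1,7): star map gives -0.348077; window check -1.2 ≤ -0.348077 < -0.4 is false → out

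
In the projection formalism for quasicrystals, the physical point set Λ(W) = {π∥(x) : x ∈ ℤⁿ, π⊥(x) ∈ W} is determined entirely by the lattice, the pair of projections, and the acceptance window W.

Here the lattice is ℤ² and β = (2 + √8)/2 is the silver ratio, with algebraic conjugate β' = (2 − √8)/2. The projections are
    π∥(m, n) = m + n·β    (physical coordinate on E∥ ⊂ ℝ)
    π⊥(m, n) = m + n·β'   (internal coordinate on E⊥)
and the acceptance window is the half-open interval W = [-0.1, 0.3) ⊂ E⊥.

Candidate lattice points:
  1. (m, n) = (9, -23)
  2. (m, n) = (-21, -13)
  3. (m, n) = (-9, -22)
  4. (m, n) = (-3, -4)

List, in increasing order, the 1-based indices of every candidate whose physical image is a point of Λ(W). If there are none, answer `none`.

3

Compute β' = (2−√8)/2 = -0.4142, so π⊥(m,n) = m -0.4142·n.
candidate 1: (m,n)=(9,-23) → π∥ = 9-23·β ≈ -46.5269, π⊥ = 9-23·β' ≈ 18.5269 ∉ [-0.1, 0.3) ⇒ out
candidate 2: (m,n)=(-21,-13) → π∥ = -21-13·β ≈ -52.3848, π⊥ = -21-13·β' ≈ -15.6152 ∉ [-0.1, 0.3) ⇒ out
candidate 3: (m,n)=(-9,-22) → π∥ = -9-22·β ≈ -62.1127, π⊥ = -9-22·β' ≈ 0.1127 ∈ [-0.1, 0.3) ⇒ IN Λ
candidate 4: (m,n)=(-3,-4) → π∥ = -3-4·β ≈ -12.6569, π⊥ = -3-4·β' ≈ -1.3431 ∉ [-0.1, 0.3) ⇒ out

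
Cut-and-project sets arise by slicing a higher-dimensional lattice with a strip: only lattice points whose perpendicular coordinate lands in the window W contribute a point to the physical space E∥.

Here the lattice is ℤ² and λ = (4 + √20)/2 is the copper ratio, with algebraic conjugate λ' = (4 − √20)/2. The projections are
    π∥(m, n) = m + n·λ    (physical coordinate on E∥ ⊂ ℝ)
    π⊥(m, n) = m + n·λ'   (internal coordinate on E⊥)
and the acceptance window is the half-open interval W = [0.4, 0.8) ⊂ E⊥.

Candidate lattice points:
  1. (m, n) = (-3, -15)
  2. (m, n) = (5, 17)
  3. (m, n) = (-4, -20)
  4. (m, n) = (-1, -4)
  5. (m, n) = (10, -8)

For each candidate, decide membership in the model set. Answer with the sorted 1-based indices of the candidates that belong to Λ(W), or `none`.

1, 3

Numerically λ ≈ 4.2361 and λ' = −1/λ ≈ -0.2361.
#1 (-3,-15): internal coord -3 + (-15)·λ' = +0.5410; +0.5410 ∈ [0.4, 0.8) → IN Λ
#2 (5,17): internal coord 5 + (17)·λ' = +0.9868; +0.9868 ∉ [0.4, 0.8) → out
#3 (-4,-20): internal coord -4 + (-20)·λ' = +0.7214; +0.7214 ∈ [0.4, 0.8) → IN Λ
#4 (-1,-4): internal coord -1 + (-4)·λ' = -0.0557; -0.0557 ∉ [0.4, 0.8) → out
#5 (10,-8): internal coord 10 + (-8)·λ' = +11.8885; +11.8885 ∉ [0.4, 0.8) → out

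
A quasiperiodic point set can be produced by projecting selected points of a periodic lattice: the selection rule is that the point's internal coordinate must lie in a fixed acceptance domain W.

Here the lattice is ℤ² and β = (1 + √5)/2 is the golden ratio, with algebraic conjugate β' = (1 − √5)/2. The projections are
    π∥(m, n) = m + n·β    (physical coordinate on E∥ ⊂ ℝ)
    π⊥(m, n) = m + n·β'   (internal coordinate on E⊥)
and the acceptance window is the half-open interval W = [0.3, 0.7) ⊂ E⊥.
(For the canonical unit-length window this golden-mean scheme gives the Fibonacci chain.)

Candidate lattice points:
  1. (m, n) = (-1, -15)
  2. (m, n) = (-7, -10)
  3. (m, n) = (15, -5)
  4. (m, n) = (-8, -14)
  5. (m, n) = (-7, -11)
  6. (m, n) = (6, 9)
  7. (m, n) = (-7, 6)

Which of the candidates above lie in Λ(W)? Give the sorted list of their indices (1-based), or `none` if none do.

4, 6

Numerically β ≈ 1.618034 and β' = −1/β ≈ -0.618034.
[1] lift (-1,-15): star map gives 8.270510; window check 0.3 ≤ 8.270510 < 0.7 is false → out
[2] lift (-7,-10): star map gives -0.819660; window check 0.3 ≤ -0.819660 < 0.7 is false → out
[3] lift (15,-5): star map gives 18.090170; window check 0.3 ≤ 18.090170 < 0.7 is false → out
[4] lift (-8,-14): star map gives 0.652476; window check 0.3 ≤ 0.652476 < 0.7 is true → IN Λ
[5] lift (-7,-11): star map gives -0.201626; window check 0.3 ≤ -0.201626 < 0.7 is false → out
[6] lift (6,9): star map gives 0.437694; window check 0.3 ≤ 0.437694 < 0.7 is true → IN Λ
[7] lift (-7,6): star map gives -10.708204; window check 0.3 ≤ -10.708204 < 0.7 is false → out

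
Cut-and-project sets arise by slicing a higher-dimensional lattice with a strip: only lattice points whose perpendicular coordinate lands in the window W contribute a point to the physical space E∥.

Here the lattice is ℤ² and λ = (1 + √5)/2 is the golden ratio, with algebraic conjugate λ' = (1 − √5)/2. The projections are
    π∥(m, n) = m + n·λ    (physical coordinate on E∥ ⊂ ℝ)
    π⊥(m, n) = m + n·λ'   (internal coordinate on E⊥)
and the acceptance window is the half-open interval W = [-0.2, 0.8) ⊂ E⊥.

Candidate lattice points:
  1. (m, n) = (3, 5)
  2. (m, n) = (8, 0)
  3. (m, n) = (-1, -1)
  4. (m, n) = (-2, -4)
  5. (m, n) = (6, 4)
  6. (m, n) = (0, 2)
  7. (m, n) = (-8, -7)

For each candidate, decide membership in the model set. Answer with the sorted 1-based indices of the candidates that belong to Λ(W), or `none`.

Numerically λ ≈ 1.6180 and λ' = −1/λ ≈ -0.6180.
#1 (3,5): internal coord 3 + (5)·λ' = -0.0902; -0.0902 ∈ [-0.2, 0.8) → IN Λ
#2 (8,0): internal coord 8 + (0)·λ' = +8.0000; +8.0000 ∉ [-0.2, 0.8) → out
#3 (-1,-1): internal coord -1 + (-1)·λ' = -0.3820; -0.3820 ∉ [-0.2, 0.8) → out
#4 (-2,-4): internal coord -2 + (-4)·λ' = +0.4721; +0.4721 ∈ [-0.2, 0.8) → IN Λ
#5 (6,4): internal coord 6 + (4)·λ' = +3.5279; +3.5279 ∉ [-0.2, 0.8) → out
#6 (0,2): internal coord 0 + (2)·λ' = -1.2361; -1.2361 ∉ [-0.2, 0.8) → out
#7 (-8,-7): internal coord -8 + (-7)·λ' = -3.6738; -3.6738 ∉ [-0.2, 0.8) → out

1, 4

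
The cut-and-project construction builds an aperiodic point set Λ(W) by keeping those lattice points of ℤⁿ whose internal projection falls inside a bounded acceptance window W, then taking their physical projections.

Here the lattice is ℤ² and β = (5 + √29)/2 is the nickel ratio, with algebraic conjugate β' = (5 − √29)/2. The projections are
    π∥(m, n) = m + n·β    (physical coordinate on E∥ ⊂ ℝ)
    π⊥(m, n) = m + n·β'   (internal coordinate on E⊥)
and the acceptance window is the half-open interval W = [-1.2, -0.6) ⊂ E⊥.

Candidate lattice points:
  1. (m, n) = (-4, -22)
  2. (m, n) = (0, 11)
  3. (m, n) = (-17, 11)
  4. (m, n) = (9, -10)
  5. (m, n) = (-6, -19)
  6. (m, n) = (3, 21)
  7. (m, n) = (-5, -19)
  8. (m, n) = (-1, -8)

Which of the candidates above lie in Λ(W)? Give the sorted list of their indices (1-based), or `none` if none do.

6

β' = (5−√29)/2 ≈ -0.192582.
#1 (-4,-22): internal coord -4 + (-22)·β' = +0.236813; +0.236813 ∉ [-1.2, -0.6) → out
#2 (0,11): internal coord 0 + (11)·β' = -2.118406; -2.118406 ∉ [-1.2, -0.6) → out
#3 (-17,11): internal coord -17 + (11)·β' = -19.118406; -19.118406 ∉ [-1.2, -0.6) → out
#4 (9,-10): internal coord 9 + (-10)·β' = +10.925824; +10.925824 ∉ [-1.2, -0.6) → out
#5 (-6,-19): internal coord -6 + (-19)·β' = -2.340934; -2.340934 ∉ [-1.2, -0.6) → out
#6 (3,21): internal coord 3 + (21)·β' = -1.044230; -1.044230 ∈ [-1.2, -0.6) → IN Λ
#7 (-5,-19): internal coord -5 + (-19)·β' = -1.340934; -1.340934 ∉ [-1.2, -0.6) → out
#8 (-1,-8): internal coord -1 + (-8)·β' = +0.540659; +0.540659 ∉ [-1.2, -0.6) → out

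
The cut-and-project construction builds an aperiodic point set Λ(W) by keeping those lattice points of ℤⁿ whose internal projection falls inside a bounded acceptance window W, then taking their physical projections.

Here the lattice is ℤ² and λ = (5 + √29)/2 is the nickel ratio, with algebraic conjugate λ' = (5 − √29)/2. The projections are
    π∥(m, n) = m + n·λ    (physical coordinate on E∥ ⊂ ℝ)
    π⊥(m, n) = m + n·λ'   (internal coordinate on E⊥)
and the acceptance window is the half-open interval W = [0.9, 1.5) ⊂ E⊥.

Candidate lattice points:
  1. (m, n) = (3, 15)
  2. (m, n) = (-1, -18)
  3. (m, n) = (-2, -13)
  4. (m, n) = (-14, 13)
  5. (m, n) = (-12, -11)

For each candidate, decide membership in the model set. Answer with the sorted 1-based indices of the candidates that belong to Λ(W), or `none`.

none

Compute λ' = (5−√29)/2 = -0.19258, so π⊥(m,n) = m -0.19258·n.
[1] lift (3,15): star map gives 0.11126; window check 0.9 ≤ 0.11126 < 1.5 is false → out
[2] lift (-1,-18): star map gives 2.46648; window check 0.9 ≤ 2.46648 < 1.5 is false → out
[3] lift (-2,-13): star map gives 0.50357; window check 0.9 ≤ 0.50357 < 1.5 is false → out
[4] lift (-14,13): star map gives -16.50357; window check 0.9 ≤ -16.50357 < 1.5 is false → out
[5] lift (-12,-11): star map gives -9.88159; window check 0.9 ≤ -9.88159 < 1.5 is false → out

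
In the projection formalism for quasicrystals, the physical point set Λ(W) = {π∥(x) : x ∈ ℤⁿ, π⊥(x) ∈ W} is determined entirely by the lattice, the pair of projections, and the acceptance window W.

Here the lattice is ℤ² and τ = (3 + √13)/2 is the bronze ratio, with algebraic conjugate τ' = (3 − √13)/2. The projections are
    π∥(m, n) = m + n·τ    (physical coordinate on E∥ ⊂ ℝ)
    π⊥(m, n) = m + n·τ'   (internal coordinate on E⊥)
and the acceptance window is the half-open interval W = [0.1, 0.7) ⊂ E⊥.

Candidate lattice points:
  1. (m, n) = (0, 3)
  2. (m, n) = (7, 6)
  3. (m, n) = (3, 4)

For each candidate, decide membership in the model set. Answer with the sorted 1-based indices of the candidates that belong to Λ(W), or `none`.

none

τ' = (3−√13)/2 ≈ -0.30278.
[1] lift (0,3): star map gives -0.90833; window check 0.1 ≤ -0.90833 < 0.7 is false → out
[2] lift (7,6): star map gives 5.18335; window check 0.1 ≤ 5.18335 < 0.7 is false → out
[3] lift (3,4): star map gives 1.78890; window check 0.1 ≤ 1.78890 < 0.7 is false → out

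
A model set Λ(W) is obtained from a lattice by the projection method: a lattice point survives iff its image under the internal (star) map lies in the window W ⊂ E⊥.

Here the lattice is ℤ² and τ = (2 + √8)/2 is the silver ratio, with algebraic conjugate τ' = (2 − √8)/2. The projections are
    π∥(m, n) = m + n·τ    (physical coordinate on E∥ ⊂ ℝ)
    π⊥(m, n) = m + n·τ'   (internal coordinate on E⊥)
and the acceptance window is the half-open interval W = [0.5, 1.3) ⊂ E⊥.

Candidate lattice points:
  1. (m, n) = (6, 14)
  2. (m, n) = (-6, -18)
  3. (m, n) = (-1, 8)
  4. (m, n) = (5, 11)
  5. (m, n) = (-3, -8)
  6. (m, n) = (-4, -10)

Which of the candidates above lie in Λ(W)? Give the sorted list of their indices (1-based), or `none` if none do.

none

τ' = (2−√8)/2 ≈ -0.4142.
#1 (6,14): internal coord 6 + (14)·τ' = +0.2010; +0.2010 ∉ [0.5, 1.3) → out
#2 (-6,-18): internal coord -6 + (-18)·τ' = +1.4558; +1.4558 ∉ [0.5, 1.3) → out
#3 (-1,8): internal coord -1 + (8)·τ' = -4.3137; -4.3137 ∉ [0.5, 1.3) → out
#4 (5,11): internal coord 5 + (11)·τ' = +0.4437; +0.4437 ∉ [0.5, 1.3) → out
#5 (-3,-8): internal coord -3 + (-8)·τ' = +0.3137; +0.3137 ∉ [0.5, 1.3) → out
#6 (-4,-10): internal coord -4 + (-10)·τ' = +0.1421; +0.1421 ∉ [0.5, 1.3) → out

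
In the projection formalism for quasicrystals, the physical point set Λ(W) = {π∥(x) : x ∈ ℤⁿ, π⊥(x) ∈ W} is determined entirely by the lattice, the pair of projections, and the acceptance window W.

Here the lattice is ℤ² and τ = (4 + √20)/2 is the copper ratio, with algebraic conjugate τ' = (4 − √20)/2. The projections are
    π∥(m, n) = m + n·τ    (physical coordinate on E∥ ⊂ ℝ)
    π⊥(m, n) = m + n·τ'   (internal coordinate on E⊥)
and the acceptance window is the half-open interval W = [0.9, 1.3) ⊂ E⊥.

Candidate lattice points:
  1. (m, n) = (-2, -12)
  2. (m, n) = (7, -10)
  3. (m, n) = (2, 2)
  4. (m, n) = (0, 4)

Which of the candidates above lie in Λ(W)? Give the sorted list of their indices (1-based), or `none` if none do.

none

Numerically τ ≈ 4.23607 and τ' = −1/τ ≈ -0.23607.
#1 (-2,-12): internal coord -2 + (-12)·τ' = +0.83282; +0.83282 ∉ [0.9, 1.3) → out
#2 (7,-10): internal coord 7 + (-10)·τ' = +9.36068; +9.36068 ∉ [0.9, 1.3) → out
#3 (2,2): internal coord 2 + (2)·τ' = +1.52786; +1.52786 ∉ [0.9, 1.3) → out
#4 (0,4): internal coord 0 + (4)·τ' = -0.94427; -0.94427 ∉ [0.9, 1.3) → out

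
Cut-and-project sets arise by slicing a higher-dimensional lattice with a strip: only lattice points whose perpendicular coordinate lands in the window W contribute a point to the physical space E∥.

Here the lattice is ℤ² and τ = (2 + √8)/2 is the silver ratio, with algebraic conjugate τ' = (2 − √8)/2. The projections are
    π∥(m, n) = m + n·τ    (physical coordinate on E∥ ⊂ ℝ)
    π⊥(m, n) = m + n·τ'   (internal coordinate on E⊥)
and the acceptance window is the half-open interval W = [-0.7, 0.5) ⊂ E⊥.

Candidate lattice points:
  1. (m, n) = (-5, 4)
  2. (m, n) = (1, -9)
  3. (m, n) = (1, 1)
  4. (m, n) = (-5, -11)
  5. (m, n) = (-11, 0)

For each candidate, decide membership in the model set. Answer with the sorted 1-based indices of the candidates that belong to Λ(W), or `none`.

4

τ' = (2−√8)/2 ≈ -0.4142.
candidate 1: (m,n)=(-5,4) → π∥ = -5+4·τ ≈ 4.6569, π⊥ = -5+4·τ' ≈ -6.6569 ∉ [-0.7, 0.5) ⇒ out
candidate 2: (m,n)=(1,-9) → π∥ = 1-9·τ ≈ -20.7279, π⊥ = 1-9·τ' ≈ 4.7279 ∉ [-0.7, 0.5) ⇒ out
candidate 3: (m,n)=(1,1) → π∥ = 1+1·τ ≈ 3.4142, π⊥ = 1+1·τ' ≈ 0.5858 ∉ [-0.7, 0.5) ⇒ out
candidate 4: (m,n)=(-5,-11) → π∥ = -5-11·τ ≈ -31.5563, π⊥ = -5-11·τ' ≈ -0.4437 ∈ [-0.7, 0.5) ⇒ IN Λ
candidate 5: (m,n)=(-11,0) → π∥ = -11+0·τ ≈ -11.0000, π⊥ = -11+0·τ' ≈ -11.0000 ∉ [-0.7, 0.5) ⇒ out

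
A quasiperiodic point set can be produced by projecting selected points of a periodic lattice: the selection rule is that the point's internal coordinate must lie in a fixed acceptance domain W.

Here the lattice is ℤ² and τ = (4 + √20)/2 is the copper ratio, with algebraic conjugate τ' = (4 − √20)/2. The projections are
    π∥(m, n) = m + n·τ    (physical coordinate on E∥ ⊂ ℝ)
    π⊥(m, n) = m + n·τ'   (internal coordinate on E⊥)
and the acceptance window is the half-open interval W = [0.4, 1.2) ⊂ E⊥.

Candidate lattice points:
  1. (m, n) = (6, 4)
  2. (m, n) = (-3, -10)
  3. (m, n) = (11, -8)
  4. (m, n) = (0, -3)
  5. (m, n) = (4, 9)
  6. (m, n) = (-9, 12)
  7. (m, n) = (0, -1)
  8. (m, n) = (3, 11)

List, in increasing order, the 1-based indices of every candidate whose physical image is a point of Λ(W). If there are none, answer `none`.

4, 8

τ' = (4−√20)/2 ≈ -0.23607.
[1] lift (6,4): star map gives 5.05573; window check 0.4 ≤ 5.05573 < 1.2 is false → out
[2] lift (-3,-10): star map gives -0.63932; window check 0.4 ≤ -0.63932 < 1.2 is false → out
[3] lift (11,-8): star map gives 12.88854; window check 0.4 ≤ 12.88854 < 1.2 is false → out
[4] lift (0,-3): star map gives 0.70820; window check 0.4 ≤ 0.70820 < 1.2 is true → IN Λ
[5] lift (4,9): star map gives 1.87539; window check 0.4 ≤ 1.87539 < 1.2 is false → out
[6] lift (-9,12): star map gives -11.83282; window check 0.4 ≤ -11.83282 < 1.2 is false → out
[7] lift (0,-1): star map gives 0.23607; window check 0.4 ≤ 0.23607 < 1.2 is false → out
[8] lift (3,11): star map gives 0.40325; window check 0.4 ≤ 0.40325 < 1.2 is true → IN Λ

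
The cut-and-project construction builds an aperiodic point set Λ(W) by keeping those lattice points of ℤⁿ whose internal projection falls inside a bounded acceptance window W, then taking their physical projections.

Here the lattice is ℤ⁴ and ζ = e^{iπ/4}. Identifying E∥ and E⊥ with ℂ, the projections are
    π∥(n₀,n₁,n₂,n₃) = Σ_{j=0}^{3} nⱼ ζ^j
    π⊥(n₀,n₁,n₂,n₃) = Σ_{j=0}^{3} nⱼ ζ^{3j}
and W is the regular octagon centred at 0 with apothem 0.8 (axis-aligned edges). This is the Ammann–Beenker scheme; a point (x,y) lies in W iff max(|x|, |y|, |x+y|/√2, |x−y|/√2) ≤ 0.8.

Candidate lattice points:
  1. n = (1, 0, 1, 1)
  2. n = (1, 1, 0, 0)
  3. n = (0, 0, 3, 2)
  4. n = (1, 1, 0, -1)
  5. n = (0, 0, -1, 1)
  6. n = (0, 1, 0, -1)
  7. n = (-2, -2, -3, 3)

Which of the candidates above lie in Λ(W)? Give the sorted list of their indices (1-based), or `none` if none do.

2, 4

π⊥(n) = n₀ + n₁ζ³ + n₂ζ⁶ + n₃ζ⁹ where ζ = e^{iπ/4}.
#1 (1, 0, 1, 1): internal (1.70711, -0.29289); octagon support 1.70711 vs apothem 0.8 → ∉ W
#2 (1, 1, 0, 0): internal (0.29289, 0.70711); octagon support 0.70711 vs apothem 0.8 → ∈ W
#3 (0, 0, 3, 2): internal (1.41421, -1.58579); octagon support 2.12132 vs apothem 0.8 → ∉ W
#4 (1, 1, 0, -1): internal (-0.41421, 0.00000); octagon support 0.41421 vs apothem 0.8 → ∈ W
#5 (0, 0, -1, 1): internal (0.70711, 1.70711); octagon support 1.70711 vs apothem 0.8 → ∉ W
#6 (0, 1, 0, -1): internal (-1.41421, 0.00000); octagon support 1.41421 vs apothem 0.8 → ∉ W
#7 (-2, -2, -3, 3): internal (1.53553, 3.70711); octagon support 3.70711 vs apothem 0.8 → ∉ W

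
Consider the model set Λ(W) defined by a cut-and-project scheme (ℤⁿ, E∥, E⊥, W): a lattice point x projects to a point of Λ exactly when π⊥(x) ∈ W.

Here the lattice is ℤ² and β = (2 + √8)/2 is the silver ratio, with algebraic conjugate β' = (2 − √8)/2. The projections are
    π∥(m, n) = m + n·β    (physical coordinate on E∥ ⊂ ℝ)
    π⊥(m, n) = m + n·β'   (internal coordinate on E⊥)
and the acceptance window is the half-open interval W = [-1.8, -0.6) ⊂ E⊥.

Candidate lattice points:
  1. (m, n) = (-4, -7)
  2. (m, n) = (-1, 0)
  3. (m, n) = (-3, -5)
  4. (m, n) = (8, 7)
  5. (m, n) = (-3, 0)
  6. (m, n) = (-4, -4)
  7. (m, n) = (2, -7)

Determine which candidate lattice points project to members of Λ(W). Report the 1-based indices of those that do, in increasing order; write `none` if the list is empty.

1, 2, 3

β' = (2−√8)/2 ≈ -0.41421.
[1] lift (-4,-7): star map gives -1.10051; window check -1.8 ≤ -1.10051 < -0.6 is true → IN Λ
[2] lift (-1,0): star map gives -1.00000; window check -1.8 ≤ -1.00000 < -0.6 is true → IN Λ
[3] lift (-3,-5): star map gives -0.92893; window check -1.8 ≤ -0.92893 < -0.6 is true → IN Λ
[4] lift (8,7): star map gives 5.10051; window check -1.8 ≤ 5.10051 < -0.6 is false → out
[5] lift (-3,0): star map gives -3.00000; window check -1.8 ≤ -3.00000 < -0.6 is false → out
[6] lift (-4,-4): star map gives -2.34315; window check -1.8 ≤ -2.34315 < -0.6 is false → out
[7] lift (2,-7): star map gives 4.89949; window check -1.8 ≤ 4.89949 < -0.6 is false → out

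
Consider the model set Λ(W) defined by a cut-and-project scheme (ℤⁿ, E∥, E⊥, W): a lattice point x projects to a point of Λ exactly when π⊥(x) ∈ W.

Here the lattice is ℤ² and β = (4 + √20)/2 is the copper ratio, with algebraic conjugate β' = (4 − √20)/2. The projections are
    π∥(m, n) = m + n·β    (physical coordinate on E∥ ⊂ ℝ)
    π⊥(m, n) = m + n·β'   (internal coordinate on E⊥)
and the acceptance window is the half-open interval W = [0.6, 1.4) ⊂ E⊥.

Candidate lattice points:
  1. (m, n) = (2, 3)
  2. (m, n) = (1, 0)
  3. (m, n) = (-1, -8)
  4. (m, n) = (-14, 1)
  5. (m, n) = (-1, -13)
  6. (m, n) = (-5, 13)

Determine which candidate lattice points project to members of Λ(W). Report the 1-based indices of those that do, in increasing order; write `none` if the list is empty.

1, 2, 3

β' = (4−√20)/2 ≈ -0.23607.
[1] lift (2,3): star map gives 1.29180; window check 0.6 ≤ 1.29180 < 1.4 is true → IN Λ
[2] lift (1,0): star map gives 1.00000; window check 0.6 ≤ 1.00000 < 1.4 is true → IN Λ
[3] lift (-1,-8): star map gives 0.88854; window check 0.6 ≤ 0.88854 < 1.4 is true → IN Λ
[4] lift (-14,1): star map gives -14.23607; window check 0.6 ≤ -14.23607 < 1.4 is false → out
[5] lift (-1,-13): star map gives 2.06888; window check 0.6 ≤ 2.06888 < 1.4 is false → out
[6] lift (-5,13): star map gives -8.06888; window check 0.6 ≤ -8.06888 < 1.4 is false → out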